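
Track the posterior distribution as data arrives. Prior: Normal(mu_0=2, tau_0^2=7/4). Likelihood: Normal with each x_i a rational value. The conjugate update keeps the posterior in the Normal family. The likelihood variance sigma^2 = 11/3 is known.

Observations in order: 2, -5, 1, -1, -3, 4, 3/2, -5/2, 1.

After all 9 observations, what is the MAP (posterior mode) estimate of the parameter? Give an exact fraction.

46/233

obs 1: x=2 → posterior Normal(2, 77/65)
obs 2: x=-5 → posterior Normal(25/86, 77/86)
obs 3: x=1 → posterior Normal(46/107, 77/107)
obs 4: x=-1 → posterior Normal(25/128, 77/128)
obs 5: x=-3 → posterior Normal(-38/149, 77/149)
obs 6: x=4 → posterior Normal(23/85, 77/170)
obs 7: x=3/2 → posterior Normal(155/382, 77/191)
obs 8: x=-5/2 → posterior Normal(25/212, 77/212)
obs 9: x=1 → posterior Normal(46/233, 77/233)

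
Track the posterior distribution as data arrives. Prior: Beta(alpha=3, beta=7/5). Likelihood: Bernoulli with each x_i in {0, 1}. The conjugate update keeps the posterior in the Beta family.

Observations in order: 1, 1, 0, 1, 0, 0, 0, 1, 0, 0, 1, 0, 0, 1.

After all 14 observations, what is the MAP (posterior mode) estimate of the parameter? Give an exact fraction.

obs 1: x=1 → posterior Beta(4, 7/5)
obs 2: x=1 → posterior Beta(5, 7/5)
obs 3: x=0 → posterior Beta(5, 12/5)
obs 4: x=1 → posterior Beta(6, 12/5)
obs 5: x=0 → posterior Beta(6, 17/5)
obs 6: x=0 → posterior Beta(6, 22/5)
obs 7: x=0 → posterior Beta(6, 27/5)
obs 8: x=1 → posterior Beta(7, 27/5)
obs 9: x=0 → posterior Beta(7, 32/5)
obs 10: x=0 → posterior Beta(7, 37/5)
obs 11: x=1 → posterior Beta(8, 37/5)
obs 12: x=0 → posterior Beta(8, 42/5)
obs 13: x=0 → posterior Beta(8, 47/5)
obs 14: x=1 → posterior Beta(9, 47/5)

20/41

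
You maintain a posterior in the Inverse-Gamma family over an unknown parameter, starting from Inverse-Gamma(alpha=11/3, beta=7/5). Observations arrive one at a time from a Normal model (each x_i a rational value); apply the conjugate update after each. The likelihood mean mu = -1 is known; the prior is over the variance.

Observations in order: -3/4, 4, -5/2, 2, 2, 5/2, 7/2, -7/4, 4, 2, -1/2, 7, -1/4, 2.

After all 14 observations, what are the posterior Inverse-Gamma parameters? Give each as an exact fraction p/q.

alpha=32/3, beta=15119/160

obs 1: x=-3/4 → posterior Inverse-Gamma(25/6, 229/160)
obs 2: x=4 → posterior Inverse-Gamma(14/3, 2229/160)
obs 3: x=-5/2 → posterior Inverse-Gamma(31/6, 2409/160)
obs 4: x=2 → posterior Inverse-Gamma(17/3, 3129/160)
obs 5: x=2 → posterior Inverse-Gamma(37/6, 3849/160)
obs 6: x=5/2 → posterior Inverse-Gamma(20/3, 4829/160)
obs 7: x=7/2 → posterior Inverse-Gamma(43/6, 6449/160)
obs 8: x=-7/4 → posterior Inverse-Gamma(23/3, 3247/80)
obs 9: x=4 → posterior Inverse-Gamma(49/6, 4247/80)
obs 10: x=2 → posterior Inverse-Gamma(26/3, 4607/80)
obs 11: x=-1/2 → posterior Inverse-Gamma(55/6, 4617/80)
obs 12: x=7 → posterior Inverse-Gamma(29/3, 7177/80)
obs 13: x=-1/4 → posterior Inverse-Gamma(61/6, 14399/160)
obs 14: x=2 → posterior Inverse-Gamma(32/3, 15119/160)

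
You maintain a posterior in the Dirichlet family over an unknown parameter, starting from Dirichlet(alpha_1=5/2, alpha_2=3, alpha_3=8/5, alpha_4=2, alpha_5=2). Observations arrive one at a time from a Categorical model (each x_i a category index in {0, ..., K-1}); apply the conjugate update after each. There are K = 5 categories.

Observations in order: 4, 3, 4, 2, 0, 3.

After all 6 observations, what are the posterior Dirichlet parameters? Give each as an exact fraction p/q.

obs 1: x=4 → posterior Dirichlet(5/2, 3, 8/5, 2, 3)
obs 2: x=3 → posterior Dirichlet(5/2, 3, 8/5, 3, 3)
obs 3: x=4 → posterior Dirichlet(5/2, 3, 8/5, 3, 4)
obs 4: x=2 → posterior Dirichlet(5/2, 3, 13/5, 3, 4)
obs 5: x=0 → posterior Dirichlet(7/2, 3, 13/5, 3, 4)
obs 6: x=3 → posterior Dirichlet(7/2, 3, 13/5, 4, 4)

alpha_1=7/2, alpha_2=3, alpha_3=13/5, alpha_4=4, alpha_5=4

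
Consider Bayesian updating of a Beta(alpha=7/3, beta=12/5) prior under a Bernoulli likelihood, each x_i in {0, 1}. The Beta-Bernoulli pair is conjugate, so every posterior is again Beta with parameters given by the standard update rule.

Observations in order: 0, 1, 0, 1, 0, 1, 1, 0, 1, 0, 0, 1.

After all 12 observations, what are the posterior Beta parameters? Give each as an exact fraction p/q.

alpha=25/3, beta=42/5

obs 1: x=0 → posterior Beta(7/3, 17/5)
obs 2: x=1 → posterior Beta(10/3, 17/5)
obs 3: x=0 → posterior Beta(10/3, 22/5)
obs 4: x=1 → posterior Beta(13/3, 22/5)
obs 5: x=0 → posterior Beta(13/3, 27/5)
obs 6: x=1 → posterior Beta(16/3, 27/5)
obs 7: x=1 → posterior Beta(19/3, 27/5)
obs 8: x=0 → posterior Beta(19/3, 32/5)
obs 9: x=1 → posterior Beta(22/3, 32/5)
obs 10: x=0 → posterior Beta(22/3, 37/5)
obs 11: x=0 → posterior Beta(22/3, 42/5)
obs 12: x=1 → posterior Beta(25/3, 42/5)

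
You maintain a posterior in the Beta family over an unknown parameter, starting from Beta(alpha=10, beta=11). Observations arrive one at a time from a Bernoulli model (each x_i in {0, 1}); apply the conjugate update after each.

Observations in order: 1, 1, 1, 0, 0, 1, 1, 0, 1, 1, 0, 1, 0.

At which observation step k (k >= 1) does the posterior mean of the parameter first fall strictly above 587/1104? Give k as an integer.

k = 3

obs 1: x=1 → posterior Beta(11, 11)
obs 2: x=1 → posterior Beta(12, 11)
obs 3: x=1 → posterior Beta(13, 11)
obs 4: x=0 → posterior Beta(13, 12)
obs 5: x=0 → posterior Beta(13, 13)
obs 6: x=1 → posterior Beta(14, 13)
obs 7: x=1 → posterior Beta(15, 13)
obs 8: x=0 → posterior Beta(15, 14)
obs 9: x=1 → posterior Beta(16, 14)
obs 10: x=1 → posterior Beta(17, 14)
obs 11: x=0 → posterior Beta(17, 15)
obs 12: x=1 → posterior Beta(18, 15)
obs 13: x=0 → posterior Beta(18, 16)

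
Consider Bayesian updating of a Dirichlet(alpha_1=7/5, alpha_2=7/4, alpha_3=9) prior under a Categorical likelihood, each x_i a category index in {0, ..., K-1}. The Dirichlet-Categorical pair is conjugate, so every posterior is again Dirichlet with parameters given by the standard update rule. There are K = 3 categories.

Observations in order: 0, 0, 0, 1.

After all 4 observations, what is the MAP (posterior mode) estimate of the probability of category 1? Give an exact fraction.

35/263

obs 1: x=0 → posterior Dirichlet(12/5, 7/4, 9)
obs 2: x=0 → posterior Dirichlet(17/5, 7/4, 9)
obs 3: x=0 → posterior Dirichlet(22/5, 7/4, 9)
obs 4: x=1 → posterior Dirichlet(22/5, 11/4, 9)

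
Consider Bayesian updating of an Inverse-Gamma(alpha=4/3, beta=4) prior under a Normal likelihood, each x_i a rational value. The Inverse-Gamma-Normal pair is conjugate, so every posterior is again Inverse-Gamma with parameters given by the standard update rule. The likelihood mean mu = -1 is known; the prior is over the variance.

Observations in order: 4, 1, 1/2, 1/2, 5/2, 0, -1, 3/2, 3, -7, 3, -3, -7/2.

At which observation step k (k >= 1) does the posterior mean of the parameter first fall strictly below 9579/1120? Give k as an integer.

obs 1: x=4 → posterior Inverse-Gamma(11/6, 33/2)
obs 2: x=1 → posterior Inverse-Gamma(7/3, 37/2)
obs 3: x=1/2 → posterior Inverse-Gamma(17/6, 157/8)
obs 4: x=1/2 → posterior Inverse-Gamma(10/3, 83/4)
obs 5: x=5/2 → posterior Inverse-Gamma(23/6, 215/8)
obs 6: x=0 → posterior Inverse-Gamma(13/3, 219/8)
obs 7: x=-1 → posterior Inverse-Gamma(29/6, 219/8)
obs 8: x=3/2 → posterior Inverse-Gamma(16/3, 61/2)
obs 9: x=3 → posterior Inverse-Gamma(35/6, 77/2)
obs 10: x=-7 → posterior Inverse-Gamma(19/3, 113/2)
obs 11: x=3 → posterior Inverse-Gamma(41/6, 129/2)
obs 12: x=-3 → posterior Inverse-Gamma(22/3, 133/2)
obs 13: x=-7/2 → posterior Inverse-Gamma(47/6, 557/8)

k = 6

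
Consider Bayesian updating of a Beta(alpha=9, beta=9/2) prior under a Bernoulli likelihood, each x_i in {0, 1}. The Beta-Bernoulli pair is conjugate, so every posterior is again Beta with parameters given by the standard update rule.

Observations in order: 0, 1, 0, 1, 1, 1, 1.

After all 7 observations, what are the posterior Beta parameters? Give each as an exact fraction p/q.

alpha=14, beta=13/2

obs 1: x=0 → posterior Beta(9, 11/2)
obs 2: x=1 → posterior Beta(10, 11/2)
obs 3: x=0 → posterior Beta(10, 13/2)
obs 4: x=1 → posterior Beta(11, 13/2)
obs 5: x=1 → posterior Beta(12, 13/2)
obs 6: x=1 → posterior Beta(13, 13/2)
obs 7: x=1 → posterior Beta(14, 13/2)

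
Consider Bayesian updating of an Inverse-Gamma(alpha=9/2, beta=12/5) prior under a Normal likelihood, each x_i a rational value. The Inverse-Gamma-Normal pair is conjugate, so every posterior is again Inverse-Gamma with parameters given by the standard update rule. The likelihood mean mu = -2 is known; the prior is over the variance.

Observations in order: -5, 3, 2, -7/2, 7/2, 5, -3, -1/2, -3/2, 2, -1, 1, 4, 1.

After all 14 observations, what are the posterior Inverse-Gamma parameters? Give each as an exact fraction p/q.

obs 1: x=-5 → posterior Inverse-Gamma(5, 69/10)
obs 2: x=3 → posterior Inverse-Gamma(11/2, 97/5)
obs 3: x=2 → posterior Inverse-Gamma(6, 137/5)
obs 4: x=-7/2 → posterior Inverse-Gamma(13/2, 1141/40)
obs 5: x=7/2 → posterior Inverse-Gamma(7, 873/20)
obs 6: x=5 → posterior Inverse-Gamma(15/2, 1363/20)
obs 7: x=-3 → posterior Inverse-Gamma(8, 1373/20)
obs 8: x=-1/2 → posterior Inverse-Gamma(17/2, 2791/40)
obs 9: x=-3/2 → posterior Inverse-Gamma(9, 699/10)
obs 10: x=2 → posterior Inverse-Gamma(19/2, 779/10)
obs 11: x=-1 → posterior Inverse-Gamma(10, 392/5)
obs 12: x=1 → posterior Inverse-Gamma(21/2, 829/10)
obs 13: x=4 → posterior Inverse-Gamma(11, 1009/10)
obs 14: x=1 → posterior Inverse-Gamma(23/2, 527/5)

alpha=23/2, beta=527/5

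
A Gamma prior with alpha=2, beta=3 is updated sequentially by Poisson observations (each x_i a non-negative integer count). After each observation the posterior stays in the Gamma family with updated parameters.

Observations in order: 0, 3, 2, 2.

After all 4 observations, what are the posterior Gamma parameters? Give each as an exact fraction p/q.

obs 1: x=0 → posterior Gamma(2, 4)
obs 2: x=3 → posterior Gamma(5, 5)
obs 3: x=2 → posterior Gamma(7, 6)
obs 4: x=2 → posterior Gamma(9, 7)

alpha=9, beta=7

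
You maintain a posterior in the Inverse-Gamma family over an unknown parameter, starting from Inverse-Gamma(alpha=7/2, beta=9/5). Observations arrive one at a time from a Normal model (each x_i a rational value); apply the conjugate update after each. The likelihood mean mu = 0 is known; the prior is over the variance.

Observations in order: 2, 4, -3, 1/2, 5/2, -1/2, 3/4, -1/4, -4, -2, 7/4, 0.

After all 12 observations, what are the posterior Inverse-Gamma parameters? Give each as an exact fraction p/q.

alpha=19/2, beta=5043/160

obs 1: x=2 → posterior Inverse-Gamma(4, 19/5)
obs 2: x=4 → posterior Inverse-Gamma(9/2, 59/5)
obs 3: x=-3 → posterior Inverse-Gamma(5, 163/10)
obs 4: x=1/2 → posterior Inverse-Gamma(11/2, 657/40)
obs 5: x=5/2 → posterior Inverse-Gamma(6, 391/20)
obs 6: x=-1/2 → posterior Inverse-Gamma(13/2, 787/40)
obs 7: x=3/4 → posterior Inverse-Gamma(7, 3193/160)
obs 8: x=-1/4 → posterior Inverse-Gamma(15/2, 1599/80)
obs 9: x=-4 → posterior Inverse-Gamma(8, 2239/80)
obs 10: x=-2 → posterior Inverse-Gamma(17/2, 2399/80)
obs 11: x=7/4 → posterior Inverse-Gamma(9, 5043/160)
obs 12: x=0 → posterior Inverse-Gamma(19/2, 5043/160)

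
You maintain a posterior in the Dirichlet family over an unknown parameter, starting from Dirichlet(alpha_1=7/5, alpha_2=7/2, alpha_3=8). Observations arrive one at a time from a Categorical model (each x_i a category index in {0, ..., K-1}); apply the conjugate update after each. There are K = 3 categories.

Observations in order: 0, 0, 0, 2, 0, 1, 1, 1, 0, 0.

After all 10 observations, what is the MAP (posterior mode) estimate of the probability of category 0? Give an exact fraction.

obs 1: x=0 → posterior Dirichlet(12/5, 7/2, 8)
obs 2: x=0 → posterior Dirichlet(17/5, 7/2, 8)
obs 3: x=0 → posterior Dirichlet(22/5, 7/2, 8)
obs 4: x=2 → posterior Dirichlet(22/5, 7/2, 9)
obs 5: x=0 → posterior Dirichlet(27/5, 7/2, 9)
obs 6: x=1 → posterior Dirichlet(27/5, 9/2, 9)
obs 7: x=1 → posterior Dirichlet(27/5, 11/2, 9)
obs 8: x=1 → posterior Dirichlet(27/5, 13/2, 9)
obs 9: x=0 → posterior Dirichlet(32/5, 13/2, 9)
obs 10: x=0 → posterior Dirichlet(37/5, 13/2, 9)

64/199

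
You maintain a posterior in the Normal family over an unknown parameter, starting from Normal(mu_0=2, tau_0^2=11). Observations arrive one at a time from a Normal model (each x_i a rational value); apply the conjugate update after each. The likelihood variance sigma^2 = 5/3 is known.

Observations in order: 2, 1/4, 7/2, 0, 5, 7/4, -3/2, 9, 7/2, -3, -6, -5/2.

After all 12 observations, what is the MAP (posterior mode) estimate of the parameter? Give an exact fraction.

obs 1: x=2 → posterior Normal(2, 55/38)
obs 2: x=1/4 → posterior Normal(337/284, 55/71)
obs 3: x=7/2 → posterior Normal(799/416, 55/104)
obs 4: x=0 → posterior Normal(799/548, 55/137)
obs 5: x=5 → posterior Normal(1459/680, 11/34)
obs 6: x=7/4 → posterior Normal(845/406, 55/203)
obs 7: x=-3/2 → posterior Normal(373/236, 55/236)
obs 8: x=9 → posterior Normal(670/269, 55/269)
obs 9: x=7/2 → posterior Normal(1571/604, 55/302)
obs 10: x=-3 → posterior Normal(1373/670, 11/67)
obs 11: x=-6 → posterior Normal(977/736, 55/368)
obs 12: x=-5/2 → posterior Normal(406/401, 55/401)

406/401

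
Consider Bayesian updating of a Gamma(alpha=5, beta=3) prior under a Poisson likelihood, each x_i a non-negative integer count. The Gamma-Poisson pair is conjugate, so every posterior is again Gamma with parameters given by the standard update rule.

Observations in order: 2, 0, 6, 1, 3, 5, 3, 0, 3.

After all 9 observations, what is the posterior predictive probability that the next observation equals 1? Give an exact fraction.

46156505461066351230629223333888/201538126434611150798503956371773

obs 1: x=2 → posterior Gamma(7, 4)
obs 2: x=0 → posterior Gamma(7, 5)
obs 3: x=6 → posterior Gamma(13, 6)
obs 4: x=1 → posterior Gamma(14, 7)
obs 5: x=3 → posterior Gamma(17, 8)
obs 6: x=5 → posterior Gamma(22, 9)
obs 7: x=3 → posterior Gamma(25, 10)
obs 8: x=0 → posterior Gamma(25, 11)
obs 9: x=3 → posterior Gamma(28, 12)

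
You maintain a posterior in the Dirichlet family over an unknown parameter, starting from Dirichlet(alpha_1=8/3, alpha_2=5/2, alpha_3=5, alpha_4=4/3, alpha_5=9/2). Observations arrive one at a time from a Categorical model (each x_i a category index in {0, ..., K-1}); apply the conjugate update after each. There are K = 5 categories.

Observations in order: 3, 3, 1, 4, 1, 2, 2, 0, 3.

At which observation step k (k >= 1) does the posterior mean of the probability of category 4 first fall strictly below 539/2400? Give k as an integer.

obs 1: x=3 → posterior Dirichlet(8/3, 5/2, 5, 7/3, 9/2)
obs 2: x=3 → posterior Dirichlet(8/3, 5/2, 5, 10/3, 9/2)
obs 3: x=1 → posterior Dirichlet(8/3, 7/2, 5, 10/3, 9/2)
obs 4: x=4 → posterior Dirichlet(8/3, 7/2, 5, 10/3, 11/2)
obs 5: x=1 → posterior Dirichlet(8/3, 9/2, 5, 10/3, 11/2)
obs 6: x=2 → posterior Dirichlet(8/3, 9/2, 6, 10/3, 11/2)
obs 7: x=2 → posterior Dirichlet(8/3, 9/2, 7, 10/3, 11/2)
obs 8: x=0 → posterior Dirichlet(11/3, 9/2, 7, 10/3, 11/2)
obs 9: x=3 → posterior Dirichlet(11/3, 9/2, 7, 13/3, 11/2)

k = 9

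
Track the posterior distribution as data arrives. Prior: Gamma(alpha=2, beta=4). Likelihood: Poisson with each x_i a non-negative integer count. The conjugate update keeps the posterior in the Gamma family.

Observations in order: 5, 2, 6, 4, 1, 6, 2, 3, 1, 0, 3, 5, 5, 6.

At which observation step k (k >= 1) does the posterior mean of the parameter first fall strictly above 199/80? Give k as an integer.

k = 6

obs 1: x=5 → posterior Gamma(7, 5)
obs 2: x=2 → posterior Gamma(9, 6)
obs 3: x=6 → posterior Gamma(15, 7)
obs 4: x=4 → posterior Gamma(19, 8)
obs 5: x=1 → posterior Gamma(20, 9)
obs 6: x=6 → posterior Gamma(26, 10)
obs 7: x=2 → posterior Gamma(28, 11)
obs 8: x=3 → posterior Gamma(31, 12)
obs 9: x=1 → posterior Gamma(32, 13)
obs 10: x=0 → posterior Gamma(32, 14)
obs 11: x=3 → posterior Gamma(35, 15)
obs 12: x=5 → posterior Gamma(40, 16)
obs 13: x=5 → posterior Gamma(45, 17)
obs 14: x=6 → posterior Gamma(51, 18)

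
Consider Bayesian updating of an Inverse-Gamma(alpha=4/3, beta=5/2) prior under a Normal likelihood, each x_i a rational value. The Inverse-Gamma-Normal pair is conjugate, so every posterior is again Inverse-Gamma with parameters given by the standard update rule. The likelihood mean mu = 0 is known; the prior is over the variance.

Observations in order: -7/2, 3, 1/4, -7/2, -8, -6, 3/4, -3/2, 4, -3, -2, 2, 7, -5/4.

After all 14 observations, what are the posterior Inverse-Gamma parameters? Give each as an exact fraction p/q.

alpha=25/3, beta=3599/32

obs 1: x=-7/2 → posterior Inverse-Gamma(11/6, 69/8)
obs 2: x=3 → posterior Inverse-Gamma(7/3, 105/8)
obs 3: x=1/4 → posterior Inverse-Gamma(17/6, 421/32)
obs 4: x=-7/2 → posterior Inverse-Gamma(10/3, 617/32)
obs 5: x=-8 → posterior Inverse-Gamma(23/6, 1641/32)
obs 6: x=-6 → posterior Inverse-Gamma(13/3, 2217/32)
obs 7: x=3/4 → posterior Inverse-Gamma(29/6, 1113/16)
obs 8: x=-3/2 → posterior Inverse-Gamma(16/3, 1131/16)
obs 9: x=4 → posterior Inverse-Gamma(35/6, 1259/16)
obs 10: x=-3 → posterior Inverse-Gamma(19/3, 1331/16)
obs 11: x=-2 → posterior Inverse-Gamma(41/6, 1363/16)
obs 12: x=2 → posterior Inverse-Gamma(22/3, 1395/16)
obs 13: x=7 → posterior Inverse-Gamma(47/6, 1787/16)
obs 14: x=-5/4 → posterior Inverse-Gamma(25/3, 3599/32)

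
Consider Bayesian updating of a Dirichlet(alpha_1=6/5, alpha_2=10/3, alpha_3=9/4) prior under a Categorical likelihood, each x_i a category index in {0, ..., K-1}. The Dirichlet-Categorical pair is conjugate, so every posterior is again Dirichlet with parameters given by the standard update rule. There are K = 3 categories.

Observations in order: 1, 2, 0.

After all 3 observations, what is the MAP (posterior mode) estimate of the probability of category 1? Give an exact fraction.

200/407

obs 1: x=1 → posterior Dirichlet(6/5, 13/3, 9/4)
obs 2: x=2 → posterior Dirichlet(6/5, 13/3, 13/4)
obs 3: x=0 → posterior Dirichlet(11/5, 13/3, 13/4)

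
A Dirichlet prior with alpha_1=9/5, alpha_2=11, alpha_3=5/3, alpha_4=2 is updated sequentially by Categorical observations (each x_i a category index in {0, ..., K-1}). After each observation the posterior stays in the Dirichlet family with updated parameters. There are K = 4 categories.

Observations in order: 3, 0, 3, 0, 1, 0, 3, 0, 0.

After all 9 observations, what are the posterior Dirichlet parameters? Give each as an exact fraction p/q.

alpha_1=34/5, alpha_2=12, alpha_3=5/3, alpha_4=5

obs 1: x=3 → posterior Dirichlet(9/5, 11, 5/3, 3)
obs 2: x=0 → posterior Dirichlet(14/5, 11, 5/3, 3)
obs 3: x=3 → posterior Dirichlet(14/5, 11, 5/3, 4)
obs 4: x=0 → posterior Dirichlet(19/5, 11, 5/3, 4)
obs 5: x=1 → posterior Dirichlet(19/5, 12, 5/3, 4)
obs 6: x=0 → posterior Dirichlet(24/5, 12, 5/3, 4)
obs 7: x=3 → posterior Dirichlet(24/5, 12, 5/3, 5)
obs 8: x=0 → posterior Dirichlet(29/5, 12, 5/3, 5)
obs 9: x=0 → posterior Dirichlet(34/5, 12, 5/3, 5)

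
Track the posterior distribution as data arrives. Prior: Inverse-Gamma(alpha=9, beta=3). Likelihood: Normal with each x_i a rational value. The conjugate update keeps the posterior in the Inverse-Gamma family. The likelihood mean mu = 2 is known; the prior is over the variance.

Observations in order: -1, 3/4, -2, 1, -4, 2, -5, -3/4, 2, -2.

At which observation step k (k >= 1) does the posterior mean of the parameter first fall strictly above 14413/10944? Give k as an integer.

k = 3

obs 1: x=-1 → posterior Inverse-Gamma(19/2, 15/2)
obs 2: x=3/4 → posterior Inverse-Gamma(10, 265/32)
obs 3: x=-2 → posterior Inverse-Gamma(21/2, 521/32)
obs 4: x=1 → posterior Inverse-Gamma(11, 537/32)
obs 5: x=-4 → posterior Inverse-Gamma(23/2, 1113/32)
obs 6: x=2 → posterior Inverse-Gamma(12, 1113/32)
obs 7: x=-5 → posterior Inverse-Gamma(25/2, 1897/32)
obs 8: x=-3/4 → posterior Inverse-Gamma(13, 1009/16)
obs 9: x=2 → posterior Inverse-Gamma(27/2, 1009/16)
obs 10: x=-2 → posterior Inverse-Gamma(14, 1137/16)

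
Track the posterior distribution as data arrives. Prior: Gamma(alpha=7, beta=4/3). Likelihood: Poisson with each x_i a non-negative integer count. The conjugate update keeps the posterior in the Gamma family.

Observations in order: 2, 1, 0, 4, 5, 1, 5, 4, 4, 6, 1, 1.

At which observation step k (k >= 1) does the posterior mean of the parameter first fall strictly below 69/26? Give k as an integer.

k = 3

obs 1: x=2 → posterior Gamma(9, 7/3)
obs 2: x=1 → posterior Gamma(10, 10/3)
obs 3: x=0 → posterior Gamma(10, 13/3)
obs 4: x=4 → posterior Gamma(14, 16/3)
obs 5: x=5 → posterior Gamma(19, 19/3)
obs 6: x=1 → posterior Gamma(20, 22/3)
obs 7: x=5 → posterior Gamma(25, 25/3)
obs 8: x=4 → posterior Gamma(29, 28/3)
obs 9: x=4 → posterior Gamma(33, 31/3)
obs 10: x=6 → posterior Gamma(39, 34/3)
obs 11: x=1 → posterior Gamma(40, 37/3)
obs 12: x=1 → posterior Gamma(41, 40/3)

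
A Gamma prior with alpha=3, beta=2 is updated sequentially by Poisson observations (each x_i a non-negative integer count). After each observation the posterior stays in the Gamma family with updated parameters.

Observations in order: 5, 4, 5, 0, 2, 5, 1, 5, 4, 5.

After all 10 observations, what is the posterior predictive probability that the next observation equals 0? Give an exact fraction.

obs 1: x=5 → posterior Gamma(8, 3)
obs 2: x=4 → posterior Gamma(12, 4)
obs 3: x=5 → posterior Gamma(17, 5)
obs 4: x=0 → posterior Gamma(17, 6)
obs 5: x=2 → posterior Gamma(19, 7)
obs 6: x=5 → posterior Gamma(24, 8)
obs 7: x=1 → posterior Gamma(25, 9)
obs 8: x=5 → posterior Gamma(30, 10)
obs 9: x=4 → posterior Gamma(34, 11)
obs 10: x=5 → posterior Gamma(39, 12)

1224809639974238708818962962512535510581248/27783742160348572763840067510872319734178277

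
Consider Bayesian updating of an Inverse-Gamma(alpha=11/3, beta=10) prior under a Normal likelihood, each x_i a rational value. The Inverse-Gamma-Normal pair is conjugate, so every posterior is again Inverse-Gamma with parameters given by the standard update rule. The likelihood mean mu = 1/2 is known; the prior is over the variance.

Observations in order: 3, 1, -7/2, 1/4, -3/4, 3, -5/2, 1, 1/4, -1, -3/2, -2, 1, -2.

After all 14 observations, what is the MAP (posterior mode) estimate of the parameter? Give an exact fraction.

obs 1: x=3 → posterior Inverse-Gamma(25/6, 105/8)
obs 2: x=1 → posterior Inverse-Gamma(14/3, 53/4)
obs 3: x=-7/2 → posterior Inverse-Gamma(31/6, 85/4)
obs 4: x=1/4 → posterior Inverse-Gamma(17/3, 681/32)
obs 5: x=-3/4 → posterior Inverse-Gamma(37/6, 353/16)
obs 6: x=3 → posterior Inverse-Gamma(20/3, 403/16)
obs 7: x=-5/2 → posterior Inverse-Gamma(43/6, 475/16)
obs 8: x=1 → posterior Inverse-Gamma(23/3, 477/16)
obs 9: x=1/4 → posterior Inverse-Gamma(49/6, 955/32)
obs 10: x=-1 → posterior Inverse-Gamma(26/3, 991/32)
obs 11: x=-3/2 → posterior Inverse-Gamma(55/6, 1055/32)
obs 12: x=-2 → posterior Inverse-Gamma(29/3, 1155/32)
obs 13: x=1 → posterior Inverse-Gamma(61/6, 1159/32)
obs 14: x=-2 → posterior Inverse-Gamma(32/3, 1259/32)

3777/1120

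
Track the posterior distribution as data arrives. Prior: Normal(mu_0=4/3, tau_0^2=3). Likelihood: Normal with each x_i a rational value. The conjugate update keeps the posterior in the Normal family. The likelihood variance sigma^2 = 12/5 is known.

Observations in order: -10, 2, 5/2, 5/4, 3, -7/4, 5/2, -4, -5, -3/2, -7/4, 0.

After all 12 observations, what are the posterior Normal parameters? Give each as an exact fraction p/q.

obs 1: x=-10 → posterior Normal(-134/27, 4/3)
obs 2: x=2 → posterior Normal(-52/21, 6/7)
obs 3: x=5/2 → posterior Normal(-7/6, 12/19)
obs 4: x=5/4 → posterior Normal(-191/288, 1/2)
obs 5: x=3 → posterior Normal(-11/348, 12/29)
obs 6: x=-7/4 → posterior Normal(-29/102, 6/17)
obs 7: x=5/2 → posterior Normal(17/234, 4/13)
obs 8: x=-4 → posterior Normal(-103/264, 3/11)
obs 9: x=-5 → posterior Normal(-253/294, 12/49)
obs 10: x=-3/2 → posterior Normal(-149/162, 2/9)
obs 11: x=-7/4 → posterior Normal(-701/708, 12/59)
obs 12: x=0 → posterior Normal(-701/768, 3/16)

mu_0=-701/768, tau_0^2=3/16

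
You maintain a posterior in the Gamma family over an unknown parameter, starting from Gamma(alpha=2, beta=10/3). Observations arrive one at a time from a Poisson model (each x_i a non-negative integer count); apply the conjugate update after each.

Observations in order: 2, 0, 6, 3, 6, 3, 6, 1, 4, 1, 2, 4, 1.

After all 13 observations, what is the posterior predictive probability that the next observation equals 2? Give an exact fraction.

obs 1: x=2 → posterior Gamma(4, 13/3)
obs 2: x=0 → posterior Gamma(4, 16/3)
obs 3: x=6 → posterior Gamma(10, 19/3)
obs 4: x=3 → posterior Gamma(13, 22/3)
obs 5: x=6 → posterior Gamma(19, 25/3)
obs 6: x=3 → posterior Gamma(22, 28/3)
obs 7: x=6 → posterior Gamma(28, 31/3)
obs 8: x=1 → posterior Gamma(29, 34/3)
obs 9: x=4 → posterior Gamma(33, 37/3)
obs 10: x=1 → posterior Gamma(34, 40/3)
obs 11: x=2 → posterior Gamma(36, 43/3)
obs 12: x=4 → posterior Gamma(40, 46/3)
obs 13: x=1 → posterior Gamma(41, 49/3)

15391641598451320824522241427459740058866122763931539210513021146360427701/61396522910664909586686645278893362494395823773267868130843976041452535808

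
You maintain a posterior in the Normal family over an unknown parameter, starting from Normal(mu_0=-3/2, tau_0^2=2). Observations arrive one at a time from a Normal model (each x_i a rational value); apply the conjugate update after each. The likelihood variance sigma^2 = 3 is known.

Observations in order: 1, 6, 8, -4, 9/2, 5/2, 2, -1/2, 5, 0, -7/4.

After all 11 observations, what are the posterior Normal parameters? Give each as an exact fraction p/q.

obs 1: x=1 → posterior Normal(-1/2, 6/5)
obs 2: x=6 → posterior Normal(19/14, 6/7)
obs 3: x=8 → posterior Normal(17/6, 2/3)
obs 4: x=-4 → posterior Normal(35/22, 6/11)
obs 5: x=9/2 → posterior Normal(53/26, 6/13)
obs 6: x=5/2 → posterior Normal(21/10, 2/5)
obs 7: x=2 → posterior Normal(71/34, 6/17)
obs 8: x=-1/2 → posterior Normal(69/38, 6/19)
obs 9: x=5 → posterior Normal(89/42, 2/7)
obs 10: x=0 → posterior Normal(89/46, 6/23)
obs 11: x=-7/4 → posterior Normal(41/25, 6/25)

mu_0=41/25, tau_0^2=6/25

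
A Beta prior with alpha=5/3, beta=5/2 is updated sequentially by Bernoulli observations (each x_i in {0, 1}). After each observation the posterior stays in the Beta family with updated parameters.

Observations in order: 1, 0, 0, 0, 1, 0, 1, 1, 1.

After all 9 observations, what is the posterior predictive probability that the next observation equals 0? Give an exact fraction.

39/79

obs 1: x=1 → posterior Beta(8/3, 5/2)
obs 2: x=0 → posterior Beta(8/3, 7/2)
obs 3: x=0 → posterior Beta(8/3, 9/2)
obs 4: x=0 → posterior Beta(8/3, 11/2)
obs 5: x=1 → posterior Beta(11/3, 11/2)
obs 6: x=0 → posterior Beta(11/3, 13/2)
obs 7: x=1 → posterior Beta(14/3, 13/2)
obs 8: x=1 → posterior Beta(17/3, 13/2)
obs 9: x=1 → posterior Beta(20/3, 13/2)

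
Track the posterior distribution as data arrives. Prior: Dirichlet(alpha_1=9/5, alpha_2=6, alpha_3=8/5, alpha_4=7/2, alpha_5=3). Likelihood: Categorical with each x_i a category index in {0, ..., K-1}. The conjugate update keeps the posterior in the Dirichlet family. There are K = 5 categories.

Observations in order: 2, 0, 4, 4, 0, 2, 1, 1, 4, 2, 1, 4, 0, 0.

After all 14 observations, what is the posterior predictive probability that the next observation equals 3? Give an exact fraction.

35/299

obs 1: x=2 → posterior Dirichlet(9/5, 6, 13/5, 7/2, 3)
obs 2: x=0 → posterior Dirichlet(14/5, 6, 13/5, 7/2, 3)
obs 3: x=4 → posterior Dirichlet(14/5, 6, 13/5, 7/2, 4)
obs 4: x=4 → posterior Dirichlet(14/5, 6, 13/5, 7/2, 5)
obs 5: x=0 → posterior Dirichlet(19/5, 6, 13/5, 7/2, 5)
obs 6: x=2 → posterior Dirichlet(19/5, 6, 18/5, 7/2, 5)
obs 7: x=1 → posterior Dirichlet(19/5, 7, 18/5, 7/2, 5)
obs 8: x=1 → posterior Dirichlet(19/5, 8, 18/5, 7/2, 5)
obs 9: x=4 → posterior Dirichlet(19/5, 8, 18/5, 7/2, 6)
obs 10: x=2 → posterior Dirichlet(19/5, 8, 23/5, 7/2, 6)
obs 11: x=1 → posterior Dirichlet(19/5, 9, 23/5, 7/2, 6)
obs 12: x=4 → posterior Dirichlet(19/5, 9, 23/5, 7/2, 7)
obs 13: x=0 → posterior Dirichlet(24/5, 9, 23/5, 7/2, 7)
obs 14: x=0 → posterior Dirichlet(29/5, 9, 23/5, 7/2, 7)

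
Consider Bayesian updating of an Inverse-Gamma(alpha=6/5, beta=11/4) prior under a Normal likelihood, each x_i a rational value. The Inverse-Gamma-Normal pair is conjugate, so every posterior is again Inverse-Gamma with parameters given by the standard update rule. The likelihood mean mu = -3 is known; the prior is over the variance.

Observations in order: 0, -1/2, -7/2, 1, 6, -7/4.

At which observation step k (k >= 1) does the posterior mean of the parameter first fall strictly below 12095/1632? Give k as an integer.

obs 1: x=0 → posterior Inverse-Gamma(17/10, 29/4)
obs 2: x=-1/2 → posterior Inverse-Gamma(11/5, 83/8)
obs 3: x=-7/2 → posterior Inverse-Gamma(27/10, 21/2)
obs 4: x=1 → posterior Inverse-Gamma(16/5, 37/2)
obs 5: x=6 → posterior Inverse-Gamma(37/10, 59)
obs 6: x=-7/4 → posterior Inverse-Gamma(21/5, 1913/32)

k = 3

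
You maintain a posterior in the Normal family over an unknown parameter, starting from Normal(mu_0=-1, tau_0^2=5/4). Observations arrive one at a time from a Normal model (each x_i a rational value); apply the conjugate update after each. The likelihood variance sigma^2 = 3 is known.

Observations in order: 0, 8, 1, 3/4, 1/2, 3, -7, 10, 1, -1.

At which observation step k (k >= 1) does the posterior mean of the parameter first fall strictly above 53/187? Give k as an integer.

k = 2

obs 1: x=0 → posterior Normal(-12/17, 15/17)
obs 2: x=8 → posterior Normal(14/11, 15/22)
obs 3: x=1 → posterior Normal(11/9, 5/9)
obs 4: x=3/4 → posterior Normal(147/128, 15/32)
obs 5: x=1/2 → posterior Normal(157/148, 15/37)
obs 6: x=3 → posterior Normal(31/24, 5/14)
obs 7: x=-7 → posterior Normal(77/188, 15/47)
obs 8: x=10 → posterior Normal(277/208, 15/52)
obs 9: x=1 → posterior Normal(99/76, 5/19)
obs 10: x=-1 → posterior Normal(277/248, 15/62)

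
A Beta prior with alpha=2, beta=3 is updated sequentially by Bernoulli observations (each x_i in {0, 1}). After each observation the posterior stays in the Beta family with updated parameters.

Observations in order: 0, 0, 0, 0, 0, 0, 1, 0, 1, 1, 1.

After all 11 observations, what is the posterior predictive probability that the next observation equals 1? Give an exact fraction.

obs 1: x=0 → posterior Beta(2, 4)
obs 2: x=0 → posterior Beta(2, 5)
obs 3: x=0 → posterior Beta(2, 6)
obs 4: x=0 → posterior Beta(2, 7)
obs 5: x=0 → posterior Beta(2, 8)
obs 6: x=0 → posterior Beta(2, 9)
obs 7: x=1 → posterior Beta(3, 9)
obs 8: x=0 → posterior Beta(3, 10)
obs 9: x=1 → posterior Beta(4, 10)
obs 10: x=1 → posterior Beta(5, 10)
obs 11: x=1 → posterior Beta(6, 10)

3/8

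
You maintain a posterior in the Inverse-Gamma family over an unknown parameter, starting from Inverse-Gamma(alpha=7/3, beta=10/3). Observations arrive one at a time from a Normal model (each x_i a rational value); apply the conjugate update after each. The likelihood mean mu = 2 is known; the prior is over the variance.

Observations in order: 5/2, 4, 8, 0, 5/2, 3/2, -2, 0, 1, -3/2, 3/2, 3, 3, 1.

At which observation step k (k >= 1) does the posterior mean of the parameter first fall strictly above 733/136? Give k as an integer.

k = 3

obs 1: x=5/2 → posterior Inverse-Gamma(17/6, 83/24)
obs 2: x=4 → posterior Inverse-Gamma(10/3, 131/24)
obs 3: x=8 → posterior Inverse-Gamma(23/6, 563/24)
obs 4: x=0 → posterior Inverse-Gamma(13/3, 611/24)
obs 5: x=5/2 → posterior Inverse-Gamma(29/6, 307/12)
obs 6: x=3/2 → posterior Inverse-Gamma(16/3, 617/24)
obs 7: x=-2 → posterior Inverse-Gamma(35/6, 809/24)
obs 8: x=0 → posterior Inverse-Gamma(19/3, 857/24)
obs 9: x=1 → posterior Inverse-Gamma(41/6, 869/24)
obs 10: x=-3/2 → posterior Inverse-Gamma(22/3, 127/3)
obs 11: x=3/2 → posterior Inverse-Gamma(47/6, 1019/24)
obs 12: x=3 → posterior Inverse-Gamma(25/3, 1031/24)
obs 13: x=3 → posterior Inverse-Gamma(53/6, 1043/24)
obs 14: x=1 → posterior Inverse-Gamma(28/3, 1055/24)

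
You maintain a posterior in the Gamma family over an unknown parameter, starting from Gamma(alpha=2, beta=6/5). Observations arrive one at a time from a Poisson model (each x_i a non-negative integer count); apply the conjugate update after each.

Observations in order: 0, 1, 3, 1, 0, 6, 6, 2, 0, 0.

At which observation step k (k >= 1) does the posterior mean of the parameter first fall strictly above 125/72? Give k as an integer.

obs 1: x=0 → posterior Gamma(2, 11/5)
obs 2: x=1 → posterior Gamma(3, 16/5)
obs 3: x=3 → posterior Gamma(6, 21/5)
obs 4: x=1 → posterior Gamma(7, 26/5)
obs 5: x=0 → posterior Gamma(7, 31/5)
obs 6: x=6 → posterior Gamma(13, 36/5)
obs 7: x=6 → posterior Gamma(19, 41/5)
obs 8: x=2 → posterior Gamma(21, 46/5)
obs 9: x=0 → posterior Gamma(21, 51/5)
obs 10: x=0 → posterior Gamma(21, 56/5)

k = 6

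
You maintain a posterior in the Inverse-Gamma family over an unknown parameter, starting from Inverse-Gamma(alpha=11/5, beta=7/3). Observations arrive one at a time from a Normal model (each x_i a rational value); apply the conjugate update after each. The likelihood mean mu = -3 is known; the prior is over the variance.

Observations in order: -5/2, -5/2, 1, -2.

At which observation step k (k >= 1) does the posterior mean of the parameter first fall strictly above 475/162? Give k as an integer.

obs 1: x=-5/2 → posterior Inverse-Gamma(27/10, 59/24)
obs 2: x=-5/2 → posterior Inverse-Gamma(16/5, 31/12)
obs 3: x=1 → posterior Inverse-Gamma(37/10, 127/12)
obs 4: x=-2 → posterior Inverse-Gamma(21/5, 133/12)

k = 3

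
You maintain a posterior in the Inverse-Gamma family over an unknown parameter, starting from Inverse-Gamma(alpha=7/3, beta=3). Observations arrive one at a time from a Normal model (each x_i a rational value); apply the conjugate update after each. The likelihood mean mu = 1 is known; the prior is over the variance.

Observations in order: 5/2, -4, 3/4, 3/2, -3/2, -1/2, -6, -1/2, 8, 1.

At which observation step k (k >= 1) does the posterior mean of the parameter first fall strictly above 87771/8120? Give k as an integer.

k = 9

obs 1: x=5/2 → posterior Inverse-Gamma(17/6, 33/8)
obs 2: x=-4 → posterior Inverse-Gamma(10/3, 133/8)
obs 3: x=3/4 → posterior Inverse-Gamma(23/6, 533/32)
obs 4: x=3/2 → posterior Inverse-Gamma(13/3, 537/32)
obs 5: x=-3/2 → posterior Inverse-Gamma(29/6, 637/32)
obs 6: x=-1/2 → posterior Inverse-Gamma(16/3, 673/32)
obs 7: x=-6 → posterior Inverse-Gamma(35/6, 1457/32)
obs 8: x=-1/2 → posterior Inverse-Gamma(19/3, 1493/32)
obs 9: x=8 → posterior Inverse-Gamma(41/6, 2277/32)
obs 10: x=1 → posterior Inverse-Gamma(22/3, 2277/32)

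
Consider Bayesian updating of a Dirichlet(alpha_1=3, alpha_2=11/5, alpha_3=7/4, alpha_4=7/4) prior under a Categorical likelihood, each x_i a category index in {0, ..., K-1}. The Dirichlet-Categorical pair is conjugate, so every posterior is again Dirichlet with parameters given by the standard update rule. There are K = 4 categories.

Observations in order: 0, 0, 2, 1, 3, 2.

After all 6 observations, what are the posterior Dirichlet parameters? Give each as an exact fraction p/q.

obs 1: x=0 → posterior Dirichlet(4, 11/5, 7/4, 7/4)
obs 2: x=0 → posterior Dirichlet(5, 11/5, 7/4, 7/4)
obs 3: x=2 → posterior Dirichlet(5, 11/5, 11/4, 7/4)
obs 4: x=1 → posterior Dirichlet(5, 16/5, 11/4, 7/4)
obs 5: x=3 → posterior Dirichlet(5, 16/5, 11/4, 11/4)
obs 6: x=2 → posterior Dirichlet(5, 16/5, 15/4, 11/4)

alpha_1=5, alpha_2=16/5, alpha_3=15/4, alpha_4=11/4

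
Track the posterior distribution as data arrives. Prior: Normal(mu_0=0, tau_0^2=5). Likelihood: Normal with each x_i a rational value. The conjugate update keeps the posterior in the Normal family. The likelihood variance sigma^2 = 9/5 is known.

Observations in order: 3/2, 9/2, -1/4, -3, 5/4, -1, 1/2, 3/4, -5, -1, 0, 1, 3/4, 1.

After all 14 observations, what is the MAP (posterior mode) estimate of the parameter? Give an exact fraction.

obs 1: x=3/2 → posterior Normal(75/68, 45/34)
obs 2: x=9/2 → posterior Normal(150/59, 45/59)
obs 3: x=-1/4 → posterior Normal(575/336, 15/28)
obs 4: x=-3 → posterior Normal(275/436, 45/109)
obs 5: x=5/4 → posterior Normal(50/67, 45/134)
obs 6: x=-1 → posterior Normal(25/53, 15/53)
obs 7: x=1/2 → posterior Normal(175/368, 45/184)
obs 8: x=3/4 → posterior Normal(425/836, 45/209)
obs 9: x=-5 → posterior Normal(-25/312, 5/26)
obs 10: x=-1 → posterior Normal(-25/148, 45/259)
obs 11: x=0 → posterior Normal(-175/1136, 45/284)
obs 12: x=1 → posterior Normal(-25/412, 15/103)
obs 13: x=3/4 → posterior Normal(0, 45/334)
obs 14: x=1 → posterior Normal(25/359, 45/359)

25/359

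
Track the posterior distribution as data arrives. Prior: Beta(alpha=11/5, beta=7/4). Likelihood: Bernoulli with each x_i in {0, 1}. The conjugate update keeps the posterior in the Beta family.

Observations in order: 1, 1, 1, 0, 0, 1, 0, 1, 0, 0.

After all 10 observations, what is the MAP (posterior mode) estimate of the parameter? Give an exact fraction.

obs 1: x=1 → posterior Beta(16/5, 7/4)
obs 2: x=1 → posterior Beta(21/5, 7/4)
obs 3: x=1 → posterior Beta(26/5, 7/4)
obs 4: x=0 → posterior Beta(26/5, 11/4)
obs 5: x=0 → posterior Beta(26/5, 15/4)
obs 6: x=1 → posterior Beta(31/5, 15/4)
obs 7: x=0 → posterior Beta(31/5, 19/4)
obs 8: x=1 → posterior Beta(36/5, 19/4)
obs 9: x=0 → posterior Beta(36/5, 23/4)
obs 10: x=0 → posterior Beta(36/5, 27/4)

124/239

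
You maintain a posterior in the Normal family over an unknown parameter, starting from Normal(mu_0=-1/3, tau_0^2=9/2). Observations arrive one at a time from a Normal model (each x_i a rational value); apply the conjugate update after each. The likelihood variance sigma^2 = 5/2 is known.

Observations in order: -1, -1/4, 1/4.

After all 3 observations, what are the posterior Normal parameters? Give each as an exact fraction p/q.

mu_0=-1/3, tau_0^2=45/64

obs 1: x=-1 → posterior Normal(-16/21, 45/28)
obs 2: x=-1/4 → posterior Normal(-155/276, 45/46)
obs 3: x=1/4 → posterior Normal(-1/3, 45/64)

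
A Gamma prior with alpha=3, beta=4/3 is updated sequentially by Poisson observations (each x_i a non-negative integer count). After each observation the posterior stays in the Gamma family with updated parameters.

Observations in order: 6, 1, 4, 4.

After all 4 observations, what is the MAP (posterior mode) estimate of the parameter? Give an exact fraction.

obs 1: x=6 → posterior Gamma(9, 7/3)
obs 2: x=1 → posterior Gamma(10, 10/3)
obs 3: x=4 → posterior Gamma(14, 13/3)
obs 4: x=4 → posterior Gamma(18, 16/3)

51/16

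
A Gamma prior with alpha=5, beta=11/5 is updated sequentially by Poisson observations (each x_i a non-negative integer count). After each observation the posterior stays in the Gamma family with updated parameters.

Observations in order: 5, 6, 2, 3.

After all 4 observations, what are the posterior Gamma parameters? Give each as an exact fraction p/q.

obs 1: x=5 → posterior Gamma(10, 16/5)
obs 2: x=6 → posterior Gamma(16, 21/5)
obs 3: x=2 → posterior Gamma(18, 26/5)
obs 4: x=3 → posterior Gamma(21, 31/5)

alpha=21, beta=31/5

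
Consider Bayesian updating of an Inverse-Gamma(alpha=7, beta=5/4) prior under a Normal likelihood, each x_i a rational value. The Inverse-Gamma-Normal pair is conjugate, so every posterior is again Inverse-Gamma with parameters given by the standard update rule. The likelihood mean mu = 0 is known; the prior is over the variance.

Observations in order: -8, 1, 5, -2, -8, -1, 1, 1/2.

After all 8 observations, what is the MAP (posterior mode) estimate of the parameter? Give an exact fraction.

obs 1: x=-8 → posterior Inverse-Gamma(15/2, 133/4)
obs 2: x=1 → posterior Inverse-Gamma(8, 135/4)
obs 3: x=5 → posterior Inverse-Gamma(17/2, 185/4)
obs 4: x=-2 → posterior Inverse-Gamma(9, 193/4)
obs 5: x=-8 → posterior Inverse-Gamma(19/2, 321/4)
obs 6: x=-1 → posterior Inverse-Gamma(10, 323/4)
obs 7: x=1 → posterior Inverse-Gamma(21/2, 325/4)
obs 8: x=1/2 → posterior Inverse-Gamma(11, 651/8)

217/32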